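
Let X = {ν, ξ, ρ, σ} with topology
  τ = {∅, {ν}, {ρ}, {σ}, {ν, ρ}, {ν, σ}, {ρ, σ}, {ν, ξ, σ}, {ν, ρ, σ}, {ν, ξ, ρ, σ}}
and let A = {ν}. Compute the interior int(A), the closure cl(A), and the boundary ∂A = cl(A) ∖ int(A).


int(A) = {ν}, cl(A) = {ν, ξ}, ∂A = {ξ}.

Closed sets in (X, τ) are complements of opens:
  closed(X, τ) = {∅, {ξ}, {ρ}, {ν, ξ}, {ξ, ρ}, {ξ, σ}, {ν, ξ, ρ}, {ν, ξ, σ}, {ξ, ρ, σ}, {ν, ξ, ρ, σ}}.
int(A) = ⋃ {U ∈ τ : U ⊆ A}. Opens contained in A: ∅, {ν}.
Taking the union of these: int(A) = {ν}.
cl(A) = ⋂ {C closed : A ⊆ C}. Closed sets containing A: {ν, ξ}, {ν, ξ, ρ}, {ν, ξ, σ}, {ν, ξ, ρ, σ}.
Intersecting these: cl(A) = {ν, ξ}.
∂A = cl(A) ∖ int(A) = {ν, ξ} ∖ {ν} = {ξ}.


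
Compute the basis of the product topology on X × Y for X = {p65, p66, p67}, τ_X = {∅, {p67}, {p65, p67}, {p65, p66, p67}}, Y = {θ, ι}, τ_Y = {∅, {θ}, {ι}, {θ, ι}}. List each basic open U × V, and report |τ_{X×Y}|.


Basis B = {∅ × ∅, {p67} × {θ}, {p67} × {ι}, {p65, p67} × {θ}, {p65, p67} × {ι}, {p67} × {θ, ι}, {p65, p66, p67} × {θ}, {p65, p66, p67} × {ι}, {p65, p67} × {θ, ι}, {p65, p66, p67} × {θ, ι}}; |τ_{X×Y}| = 16.

Enumerate products U × V with U ∈ τ_X, V ∈ τ_Y (deduplicated):
  ∅ × ∅ = {} (∅)
  {p67} × {θ} = {(p67,θ)}
  {p67} × {ι} = {(p67,ι)}
  {p65, p67} × {θ} = {(p65,θ), (p67,θ)}
  {p65, p67} × {ι} = {(p65,ι), (p67,ι)}
  {p67} × {θ, ι} = {(p67,θ), (p67,ι)}
  {p65, p66, p67} × {θ} = {(p65,θ), (p66,θ), (p67,θ)}
  {p65, p66, p67} × {ι} = {(p65,ι), (p66,ι), (p67,ι)}
  {p65, p67} × {θ, ι} = {(p65,θ), (p65,ι), (p67,θ), (p67,ι)}
  {p65, p66, p67} × {θ, ι} = {(p65,θ), (p65,ι), (p66,θ), (p66,ι), (p67,θ), (p67,ι)}
These 10 distinct sets form the basis B.
Close under arbitrary unions to get τ_{X×Y}; counting gives |τ_{X×Y}| = 16.


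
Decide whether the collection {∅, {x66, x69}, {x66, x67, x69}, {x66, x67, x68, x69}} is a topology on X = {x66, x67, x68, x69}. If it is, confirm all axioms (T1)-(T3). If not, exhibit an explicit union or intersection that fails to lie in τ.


τ IS a topology on X.

Axiom (T1): ∅ ∈ τ? Yes; X ∈ τ? Yes.
Axiom (T2/T3): check pairwise unions and intersections of members of τ.
All pairwise intersections and unions checked — each lies in τ. Therefore τ satisfies (T1), (T2), (T3): it IS a topology on X.


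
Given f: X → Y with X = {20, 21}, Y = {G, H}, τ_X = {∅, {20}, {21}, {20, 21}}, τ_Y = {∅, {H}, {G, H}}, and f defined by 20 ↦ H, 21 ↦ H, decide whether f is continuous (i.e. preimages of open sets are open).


f IS continuous.

Compute f^{-1}(U) for each U ∈ τ_Y:
  U = ∅: f^{-1}(U) = ∅ ∈ τ_X ✓.
  U = {H}: f^{-1}(U) = {20, 21} ∈ τ_X ✓.
  U = {G, H}: f^{-1}(U) = {20, 21} ∈ τ_X ✓.
Every preimage lies in τ_X, so f IS continuous.


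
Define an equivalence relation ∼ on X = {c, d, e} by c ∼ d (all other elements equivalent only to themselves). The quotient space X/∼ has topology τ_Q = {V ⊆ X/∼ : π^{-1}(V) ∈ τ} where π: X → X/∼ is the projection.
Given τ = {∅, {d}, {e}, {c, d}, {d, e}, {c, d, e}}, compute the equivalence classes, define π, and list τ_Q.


X/∼ = {[c=d], [e]}; |τ_Q| = 4.

Equivalence classes: [c=d], [e].
Quotient map π: X → X/∼ sends c ↦ [c=d], d ↦ [c=d], e ↦ [e].
For each subset V ⊆ X/∼, compute π^{-1}(V) ⊆ X and check whether π^{-1}(V) ∈ τ. V is open in τ_Q iff π^{-1}(V) ∈ τ.
  V = {}: π^{-1}(V) = ∅ ∈ τ ✓.
  V = {[c=d]}: π^{-1}(V) = {c, d} ∈ τ ✓.
  V = {[e]}: π^{-1}(V) = {e} ∈ τ ✓.
  V = {[c=d], [e]}: π^{-1}(V) = {c, d, e} ∈ τ ✓.
Open sets in the quotient: τ_Q = {{}, {[c=d]}, {[e]}, {[c=d], [e]}} (4 elements).


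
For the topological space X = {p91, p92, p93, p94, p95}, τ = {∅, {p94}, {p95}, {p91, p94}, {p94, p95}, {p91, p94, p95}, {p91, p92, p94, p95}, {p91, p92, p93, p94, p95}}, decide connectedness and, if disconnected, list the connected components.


(X, τ) is connected.

Find clopen sets (U ∈ τ with X ∖ U ∈ τ):
  U = ∅, X ∖ U = {p91, p92, p93, p94, p95} — both open, so U is clopen.
  U = {p91, p92, p93, p94, p95}, X ∖ U = ∅ — both open, so U is clopen.
Only trivial clopens (∅ and X) exist, so (X, τ) is connected.
Compute connected components by grouping points that agree on all clopens:
  component: {p91, p92, p93, p94, p95}


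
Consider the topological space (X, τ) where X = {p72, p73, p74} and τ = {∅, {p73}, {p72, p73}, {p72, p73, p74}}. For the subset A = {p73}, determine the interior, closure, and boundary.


int(A) = {p73}, cl(A) = {p72, p73, p74}, ∂A = {p72, p74}.

Closed sets in (X, τ) are complements of opens:
  closed(X, τ) = {∅, {p74}, {p72, p74}, {p72, p73, p74}}.
int(A) = ⋃ {U ∈ τ : U ⊆ A}. Opens contained in A: ∅, {p73}.
Taking the union of these: int(A) = {p73}.
cl(A) = ⋂ {C closed : A ⊆ C}. Closed sets containing A: {p72, p73, p74}.
Intersecting these: cl(A) = {p72, p73, p74}.
∂A = cl(A) ∖ int(A) = {p72, p73, p74} ∖ {p73} = {p72, p74}.


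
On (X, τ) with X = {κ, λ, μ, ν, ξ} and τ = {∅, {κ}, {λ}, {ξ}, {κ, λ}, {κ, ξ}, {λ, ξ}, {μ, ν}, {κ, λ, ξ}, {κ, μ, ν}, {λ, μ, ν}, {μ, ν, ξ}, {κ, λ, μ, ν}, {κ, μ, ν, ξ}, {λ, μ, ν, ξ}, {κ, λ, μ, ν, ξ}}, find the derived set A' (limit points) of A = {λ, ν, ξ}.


A' = {μ}

For each x ∈ X, list the open sets U ∈ τ with x ∈ U, then check whether U ∩ (A ∖ {x}) ≠ ∅ for every such U.
  x = κ: open {κ} ∋ x has {κ} ∩ (A ∖ {κ}) = ∅, so x is NOT a limit point.
  x = λ: open {λ} ∋ x has {λ} ∩ (A ∖ {λ}) = ∅, so x is NOT a limit point.
  x = μ: opens ∋ x are {μ, ν}, {κ, μ, ν}, {λ, μ, ν}, {μ, ν, ξ}, {κ, λ, μ, ν}, {κ, μ, ν, ξ}, {λ, μ, ν, ξ}, {κ, λ, μ, ν, ξ}; each meets A ∖ {μ}, so x IS a limit point.
  x = ν: open {μ, ν} ∋ x has {μ, ν} ∩ (A ∖ {ν}) = ∅, so x is NOT a limit point.
  x = ξ: open {ξ} ∋ x has {ξ} ∩ (A ∖ {ξ}) = ∅, so x is NOT a limit point.
Collecting: A' = {μ}.


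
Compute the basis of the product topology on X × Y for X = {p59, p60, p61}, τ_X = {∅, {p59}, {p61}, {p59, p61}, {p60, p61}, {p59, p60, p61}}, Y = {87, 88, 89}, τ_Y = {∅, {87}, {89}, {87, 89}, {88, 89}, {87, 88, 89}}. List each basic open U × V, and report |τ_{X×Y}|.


Basis B = {∅ × ∅, {p59} × {87}, {p59} × {89}, {p61} × {87}, {p61} × {89}, {p59} × {87, 89}, {p59, p61} × {87}, {p59} × {88, 89}, {p59, p61} × {89}, {p60, p61} × {87}, {p60, p61} × {89}, {p61} × {87, 89}, {p61} × {88, 89}, {p59} × {87, 88, 89}, {p59, p60, p61} × {87}, {p59, p60, p61} × {89}, {p61} × {87, 88, 89}, {p59, p61} × {87, 89}, {p59, p61} × {88, 89}, {p60, p61} × {87, 89}, {p60, p61} × {88, 89}, {p59, p61} × {87, 88, 89}, {p59, p60, p61} × {87, 89}, {p59, p60, p61} × {88, 89}, {p60, p61} × {87, 88, 89}, {p59, p60, p61} × {87, 88, 89}}; |τ_{X×Y}| = 108.

Enumerate products U × V with U ∈ τ_X, V ∈ τ_Y (deduplicated):
  ∅ × ∅ = {} (∅)
  {p59} × {87} = {(p59,87)}
  {p59} × {89} = {(p59,89)}
  {p61} × {87} = {(p61,87)}
  {p61} × {89} = {(p61,89)}
  {p59} × {87, 89} = {(p59,87), (p59,89)}
  {p59, p61} × {87} = {(p59,87), (p61,87)}
  {p59} × {88, 89} = {(p59,88), (p59,89)}
  {p59, p61} × {89} = {(p59,89), (p61,89)}
  {p60, p61} × {87} = {(p60,87), (p61,87)}
  {p60, p61} × {89} = {(p60,89), (p61,89)}
  {p61} × {87, 89} = {(p61,87), (p61,89)}
  {p61} × {88, 89} = {(p61,88), (p61,89)}
  {p59} × {87, 88, 89} = {(p59,87), (p59,88), (p59,89)}
  {p59, p60, p61} × {87} = {(p59,87), (p60,87), (p61,87)}
  {p59, p60, p61} × {89} = {(p59,89), (p60,89), (p61,89)}
  {p61} × {87, 88, 89} = {(p61,87), (p61,88), (p61,89)}
  {p59, p61} × {87, 89} = {(p59,87), (p59,89), (p61,87), (p61,89)}
  {p59, p61} × {88, 89} = {(p59,88), (p59,89), (p61,88), (p61,89)}
  {p60, p61} × {87, 89} = {(p60,87), (p60,89), (p61,87), (p61,89)}
  {p60, p61} × {88, 89} = {(p60,88), (p60,89), (p61,88), (p61,89)}
  {p59, p61} × {87, 88, 89} = {(p59,87), (p59,88), (p59,89), (p61,87), (p61,88), (p61,89)}
  {p59, p60, p61} × {87, 89} = {(p59,87), (p59,89), (p60,87), (p60,89), (p61,87), (p61,89)}
  {p59, p60, p61} × {88, 89} = {(p59,88), (p59,89), (p60,88), (p60,89), (p61,88), (p61,89)}
  {p60, p61} × {87, 88, 89} = {(p60,87), (p60,88), (p60,89), (p61,87), (p61,88), (p61,89)}
  {p59, p60, p61} × {87, 88, 89} = {(p59,87), (p59,88), (p59,89), (p60,87), (p60,88), (p60,89), (p61,87), (p61,88), (p61,89)}
These 26 distinct sets form the basis B.
Close under arbitrary unions to get τ_{X×Y}; counting gives |τ_{X×Y}| = 108.


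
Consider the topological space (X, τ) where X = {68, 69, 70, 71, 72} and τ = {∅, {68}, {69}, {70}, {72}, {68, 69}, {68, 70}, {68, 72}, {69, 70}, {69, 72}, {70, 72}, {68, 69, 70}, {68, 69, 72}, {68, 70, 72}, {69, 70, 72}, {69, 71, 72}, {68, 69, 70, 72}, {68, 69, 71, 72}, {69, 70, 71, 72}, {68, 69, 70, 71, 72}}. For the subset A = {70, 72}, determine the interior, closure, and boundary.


int(A) = {70, 72}, cl(A) = {70, 71, 72}, ∂A = {71}.

Closed sets in (X, τ) are complements of opens:
  closed(X, τ) = {∅, {68}, {70}, {71}, {68, 70}, {68, 71}, {69, 71}, {70, 71}, {71, 72}, {68, 69, 71}, {68, 70, 71}, {68, 71, 72}, {69, 70, 71}, {69, 71, 72}, {70, 71, 72}, {68, 69, 70, 71}, {68, 69, 71, 72}, {68, 70, 71, 72}, {69, 70, 71, 72}, {68, 69, 70, 71, 72}}.
int(A) = ⋃ {U ∈ τ : U ⊆ A}. Opens contained in A: ∅, {70}, {72}, {70, 72}.
Taking the union of these: int(A) = {70, 72}.
cl(A) = ⋂ {C closed : A ⊆ C}. Closed sets containing A: {70, 71, 72}, {68, 70, 71, 72}, {69, 70, 71, 72}, {68, 69, 70, 71, 72}.
Intersecting these: cl(A) = {70, 71, 72}.
∂A = cl(A) ∖ int(A) = {70, 71, 72} ∖ {70, 72} = {71}.


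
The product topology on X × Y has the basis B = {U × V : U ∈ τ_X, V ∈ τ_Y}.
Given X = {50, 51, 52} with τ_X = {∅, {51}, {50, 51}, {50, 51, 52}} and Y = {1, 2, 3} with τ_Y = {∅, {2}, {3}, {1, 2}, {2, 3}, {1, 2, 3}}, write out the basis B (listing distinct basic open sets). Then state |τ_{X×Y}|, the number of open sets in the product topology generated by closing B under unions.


Basis B = {∅ × ∅, {51} × {2}, {51} × {3}, {50, 51} × {2}, {50, 51} × {3}, {51} × {1, 2}, {51} × {2, 3}, {50, 51, 52} × {2}, {50, 51, 52} × {3}, {51} × {1, 2, 3}, {50, 51} × {1, 2}, {50, 51} × {2, 3}, {50, 51} × {1, 2, 3}, {50, 51, 52} × {1, 2}, {50, 51, 52} × {2, 3}, {50, 51, 52} × {1, 2, 3}}; |τ_{X×Y}| = 40.

Enumerate products U × V with U ∈ τ_X, V ∈ τ_Y (deduplicated):
  ∅ × ∅ = {} (∅)
  {51} × {2} = {(51,2)}
  {51} × {3} = {(51,3)}
  {50, 51} × {2} = {(50,2), (51,2)}
  {50, 51} × {3} = {(50,3), (51,3)}
  {51} × {1, 2} = {(51,1), (51,2)}
  {51} × {2, 3} = {(51,2), (51,3)}
  {50, 51, 52} × {2} = {(50,2), (51,2), (52,2)}
  {50, 51, 52} × {3} = {(50,3), (51,3), (52,3)}
  {51} × {1, 2, 3} = {(51,1), (51,2), (51,3)}
  {50, 51} × {1, 2} = {(50,1), (50,2), (51,1), (51,2)}
  {50, 51} × {2, 3} = {(50,2), (50,3), (51,2), (51,3)}
  {50, 51} × {1, 2, 3} = {(50,1), (50,2), (50,3), (51,1), (51,2), (51,3)}
  {50, 51, 52} × {1, 2} = {(50,1), (50,2), (51,1), (51,2), (52,1), (52,2)}
  {50, 51, 52} × {2, 3} = {(50,2), (50,3), (51,2), (51,3), (52,2), (52,3)}
  {50, 51, 52} × {1, 2, 3} = {(50,1), (50,2), (50,3), (51,1), (51,2), (51,3), (52,1), (52,2), (52,3)}
These 16 distinct sets form the basis B.
Close under arbitrary unions to get τ_{X×Y}; counting gives |τ_{X×Y}| = 40.


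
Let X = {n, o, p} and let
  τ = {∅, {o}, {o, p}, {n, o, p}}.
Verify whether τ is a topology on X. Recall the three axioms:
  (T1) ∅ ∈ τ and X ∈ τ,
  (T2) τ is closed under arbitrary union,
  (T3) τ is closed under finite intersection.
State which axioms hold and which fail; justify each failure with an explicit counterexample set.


τ IS a topology on X.

Axiom (T1): ∅ ∈ τ? Yes; X ∈ τ? Yes.
Axiom (T2/T3): check pairwise unions and intersections of members of τ.
All pairwise intersections and unions checked — each lies in τ. Therefore τ satisfies (T1), (T2), (T3): it IS a topology on X.


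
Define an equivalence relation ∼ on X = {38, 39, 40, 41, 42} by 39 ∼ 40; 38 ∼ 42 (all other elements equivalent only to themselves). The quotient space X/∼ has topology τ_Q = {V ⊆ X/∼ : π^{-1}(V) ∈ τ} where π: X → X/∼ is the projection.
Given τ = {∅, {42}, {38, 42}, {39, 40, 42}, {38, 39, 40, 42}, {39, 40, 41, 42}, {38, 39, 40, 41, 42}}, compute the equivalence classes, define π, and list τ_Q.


X/∼ = {[38=42], [39=40], [41]}; |τ_Q| = 4.

Equivalence classes: [38=42], [39=40], [41].
Quotient map π: X → X/∼ sends 38 ↦ [38=42], 39 ↦ [39=40], 40 ↦ [39=40], 41 ↦ [41], 42 ↦ [38=42].
For each subset V ⊆ X/∼, compute π^{-1}(V) ⊆ X and check whether π^{-1}(V) ∈ τ. V is open in τ_Q iff π^{-1}(V) ∈ τ.
  V = {}: π^{-1}(V) = ∅ ∈ τ ✓.
  V = {[38=42]}: π^{-1}(V) = {38, 42} ∈ τ ✓.
  V = {[39=40]}: π^{-1}(V) = {39, 40} ∉ τ ✗.
  V = {[38=42], [39=40]}: π^{-1}(V) = {38, 39, 40, 42} ∈ τ ✓.
  V = {[41]}: π^{-1}(V) = {41} ∉ τ ✗.
  V = {[38=42], [41]}: π^{-1}(V) = {38, 41, 42} ∉ τ ✗.
  V = {[39=40], [41]}: π^{-1}(V) = {39, 40, 41} ∉ τ ✗.
  V = {[38=42], [39=40], [41]}: π^{-1}(V) = {38, 39, 40, 41, 42} ∈ τ ✓.
Open sets in the quotient: τ_Q = {{}, {[38=42]}, {[38=42], [39=40]}, {[38=42], [39=40], [41]}} (4 elements).


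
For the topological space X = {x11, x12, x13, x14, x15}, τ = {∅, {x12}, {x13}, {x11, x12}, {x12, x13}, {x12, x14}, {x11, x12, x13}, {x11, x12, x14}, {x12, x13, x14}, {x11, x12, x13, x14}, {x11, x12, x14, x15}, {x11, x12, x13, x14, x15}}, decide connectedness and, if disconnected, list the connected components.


(X, τ) is disconnected; components = [{x13}, {x11, x12, x14, x15}].

Find clopen sets (U ∈ τ with X ∖ U ∈ τ):
  U = ∅, X ∖ U = {x11, x12, x13, x14, x15} — both open, so U is clopen.
  U = {x13}, X ∖ U = {x11, x12, x14, x15} — both open, so U is clopen.
  U = {x11, x12, x14, x15}, X ∖ U = {x13} — both open, so U is clopen.
  U = {x11, x12, x13, x14, x15}, X ∖ U = ∅ — both open, so U is clopen.
Nontrivial clopen(s) exist: e.g. {x11, x12, x14, x15}. So (X, τ) is disconnected.
Compute connected components by grouping points that agree on all clopens:
  component: {x13}
  component: {x11, x12, x14, x15}


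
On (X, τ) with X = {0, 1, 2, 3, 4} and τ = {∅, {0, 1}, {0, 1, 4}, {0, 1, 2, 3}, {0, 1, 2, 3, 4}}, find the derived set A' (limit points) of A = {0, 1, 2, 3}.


A' = {0, 1, 2, 3, 4}

For each x ∈ X, list the open sets U ∈ τ with x ∈ U, then check whether U ∩ (A ∖ {x}) ≠ ∅ for every such U.
  x = 0: opens ∋ x are {0, 1}, {0, 1, 4}, {0, 1, 2, 3}, {0, 1, 2, 3, 4}; each meets A ∖ {0}, so x IS a limit point.
  x = 1: opens ∋ x are {0, 1}, {0, 1, 4}, {0, 1, 2, 3}, {0, 1, 2, 3, 4}; each meets A ∖ {1}, so x IS a limit point.
  x = 2: opens ∋ x are {0, 1, 2, 3}, {0, 1, 2, 3, 4}; each meets A ∖ {2}, so x IS a limit point.
  x = 3: opens ∋ x are {0, 1, 2, 3}, {0, 1, 2, 3, 4}; each meets A ∖ {3}, so x IS a limit point.
  x = 4: opens ∋ x are {0, 1, 4}, {0, 1, 2, 3, 4}; each meets A ∖ {4}, so x IS a limit point.
Collecting: A' = {0, 1, 2, 3, 4}.


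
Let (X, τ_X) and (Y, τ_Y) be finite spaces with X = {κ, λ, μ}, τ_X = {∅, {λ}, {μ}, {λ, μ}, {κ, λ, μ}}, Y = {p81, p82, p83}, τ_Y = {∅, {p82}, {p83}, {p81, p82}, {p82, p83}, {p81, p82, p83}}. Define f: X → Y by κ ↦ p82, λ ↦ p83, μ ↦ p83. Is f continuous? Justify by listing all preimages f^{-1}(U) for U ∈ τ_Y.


f is NOT continuous.

Compute f^{-1}(U) for each U ∈ τ_Y:
  U = ∅: f^{-1}(U) = ∅ ∈ τ_X ✓.
  U = {p82}: f^{-1}(U) = {κ} ∉ τ_X ✗.
  U = {p83}: f^{-1}(U) = {λ, μ} ∈ τ_X ✓.
  U = {p81, p82}: f^{-1}(U) = {κ} ∉ τ_X ✗.
  U = {p82, p83}: f^{-1}(U) = {κ, λ, μ} ∈ τ_X ✓.
  U = {p81, p82, p83}: f^{-1}(U) = {κ, λ, μ} ∈ τ_X ✓.
Found U = {p82} with f^{-1}(U) = {κ} not in τ_X. Therefore f is NOT continuous.


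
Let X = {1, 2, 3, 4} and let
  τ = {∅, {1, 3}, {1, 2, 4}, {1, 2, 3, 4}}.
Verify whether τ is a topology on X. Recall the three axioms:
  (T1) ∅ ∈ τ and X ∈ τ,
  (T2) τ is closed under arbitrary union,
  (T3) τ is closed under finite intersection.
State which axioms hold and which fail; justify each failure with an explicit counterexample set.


τ is NOT a topology on X.

Axiom (T1): ∅ ∈ τ? Yes; X ∈ τ? Yes.
Axiom (T2/T3): check pairwise unions and intersections of members of τ.
Counterexample for (T3): {1, 3} ∩ {1, 2, 4} = {1} ∉ τ. Therefore τ is NOT a topology.


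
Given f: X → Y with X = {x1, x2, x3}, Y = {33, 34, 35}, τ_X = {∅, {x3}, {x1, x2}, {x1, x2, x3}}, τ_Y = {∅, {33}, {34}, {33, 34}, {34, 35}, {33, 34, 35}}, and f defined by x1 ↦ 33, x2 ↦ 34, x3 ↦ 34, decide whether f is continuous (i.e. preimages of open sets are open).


f is NOT continuous.

Compute f^{-1}(U) for each U ∈ τ_Y:
  U = ∅: f^{-1}(U) = ∅ ∈ τ_X ✓.
  U = {33}: f^{-1}(U) = {x1} ∉ τ_X ✗.
  U = {34}: f^{-1}(U) = {x2, x3} ∉ τ_X ✗.
  U = {33, 34}: f^{-1}(U) = {x1, x2, x3} ∈ τ_X ✓.
  U = {34, 35}: f^{-1}(U) = {x2, x3} ∉ τ_X ✗.
  U = {33, 34, 35}: f^{-1}(U) = {x1, x2, x3} ∈ τ_X ✓.
Found U = {33} with f^{-1}(U) = {x1} not in τ_X. Therefore f is NOT continuous.


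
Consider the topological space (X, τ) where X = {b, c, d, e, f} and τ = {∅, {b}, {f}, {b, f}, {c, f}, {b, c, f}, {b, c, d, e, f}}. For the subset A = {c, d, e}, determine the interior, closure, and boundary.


int(A) = ∅, cl(A) = {c, d, e}, ∂A = {c, d, e}.

Closed sets in (X, τ) are complements of opens:
  closed(X, τ) = {∅, {d, e}, {b, d, e}, {c, d, e}, {b, c, d, e}, {c, d, e, f}, {b, c, d, e, f}}.
int(A) = ⋃ {U ∈ τ : U ⊆ A}. Opens contained in A: ∅.
Taking the union of these: int(A) = ∅.
cl(A) = ⋂ {C closed : A ⊆ C}. Closed sets containing A: {c, d, e}, {b, c, d, e}, {c, d, e, f}, {b, c, d, e, f}.
Intersecting these: cl(A) = {c, d, e}.
∂A = cl(A) ∖ int(A) = {c, d, e} ∖ ∅ = {c, d, e}.


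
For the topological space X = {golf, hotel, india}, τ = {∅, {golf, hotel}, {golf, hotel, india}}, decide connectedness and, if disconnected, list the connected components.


(X, τ) is connected.

Find clopen sets (U ∈ τ with X ∖ U ∈ τ):
  U = ∅, X ∖ U = {golf, hotel, india} — both open, so U is clopen.
  U = {golf, hotel, india}, X ∖ U = ∅ — both open, so U is clopen.
Only trivial clopens (∅ and X) exist, so (X, τ) is connected.
Compute connected components by grouping points that agree on all clopens:
  component: {golf, hotel, india}


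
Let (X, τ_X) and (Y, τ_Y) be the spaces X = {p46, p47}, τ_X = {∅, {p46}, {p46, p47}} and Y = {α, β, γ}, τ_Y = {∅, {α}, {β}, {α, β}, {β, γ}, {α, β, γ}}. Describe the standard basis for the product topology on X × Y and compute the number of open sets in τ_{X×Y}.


Basis B = {∅ × ∅, {p46} × {α}, {p46} × {β}, {p46} × {α, β}, {p46, p47} × {α}, {p46} × {β, γ}, {p46, p47} × {β}, {p46} × {α, β, γ}, {p46, p47} × {α, β}, {p46, p47} × {β, γ}, {p46, p47} × {α, β, γ}}; |τ_{X×Y}| = 18.

Enumerate products U × V with U ∈ τ_X, V ∈ τ_Y (deduplicated):
  ∅ × ∅ = {} (∅)
  {p46} × {α} = {(p46,α)}
  {p46} × {β} = {(p46,β)}
  {p46} × {α, β} = {(p46,α), (p46,β)}
  {p46, p47} × {α} = {(p46,α), (p47,α)}
  {p46} × {β, γ} = {(p46,β), (p46,γ)}
  {p46, p47} × {β} = {(p46,β), (p47,β)}
  {p46} × {α, β, γ} = {(p46,α), (p46,β), (p46,γ)}
  {p46, p47} × {α, β} = {(p46,α), (p46,β), (p47,α), (p47,β)}
  {p46, p47} × {β, γ} = {(p46,β), (p46,γ), (p47,β), (p47,γ)}
  {p46, p47} × {α, β, γ} = {(p46,α), (p46,β), (p46,γ), (p47,α), (p47,β), (p47,γ)}
These 11 distinct sets form the basis B.
Close under arbitrary unions to get τ_{X×Y}; counting gives |τ_{X×Y}| = 18.


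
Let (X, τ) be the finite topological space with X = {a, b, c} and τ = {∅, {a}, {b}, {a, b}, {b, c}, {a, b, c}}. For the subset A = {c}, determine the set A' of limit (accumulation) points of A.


A' = ∅

For each x ∈ X, list the open sets U ∈ τ with x ∈ U, then check whether U ∩ (A ∖ {x}) ≠ ∅ for every such U.
  x = a: open {a} ∋ x has {a} ∩ (A ∖ {a}) = ∅, so x is NOT a limit point.
  x = b: open {b} ∋ x has {b} ∩ (A ∖ {b}) = ∅, so x is NOT a limit point.
  x = c: open {b, c} ∋ x has {b, c} ∩ (A ∖ {c}) = ∅, so x is NOT a limit point.
Collecting: A' = ∅.


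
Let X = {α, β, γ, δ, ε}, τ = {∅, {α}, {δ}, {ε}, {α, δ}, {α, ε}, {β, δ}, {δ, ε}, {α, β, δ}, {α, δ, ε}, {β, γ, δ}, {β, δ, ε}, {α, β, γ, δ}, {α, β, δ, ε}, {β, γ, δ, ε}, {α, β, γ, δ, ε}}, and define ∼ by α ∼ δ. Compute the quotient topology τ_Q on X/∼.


X/∼ = {[α=δ], [β], [γ], [ε]}; |τ_Q| = 8.

Equivalence classes: [α=δ], [β], [γ], [ε].
Quotient map π: X → X/∼ sends α ↦ [α=δ], β ↦ [β], γ ↦ [γ], δ ↦ [α=δ], ε ↦ [ε].
For each subset V ⊆ X/∼, compute π^{-1}(V) ⊆ X and check whether π^{-1}(V) ∈ τ. V is open in τ_Q iff π^{-1}(V) ∈ τ.
  V = {}: π^{-1}(V) = ∅ ∈ τ ✓.
  V = {[α=δ]}: π^{-1}(V) = {α, δ} ∈ τ ✓.
  V = {[β]}: π^{-1}(V) = {β} ∉ τ ✗.
  V = {[α=δ], [β]}: π^{-1}(V) = {α, β, δ} ∈ τ ✓.
  V = {[γ]}: π^{-1}(V) = {γ} ∉ τ ✗.
  V = {[α=δ], [γ]}: π^{-1}(V) = {α, γ, δ} ∉ τ ✗.
  V = {[β], [γ]}: π^{-1}(V) = {β, γ} ∉ τ ✗.
  V = {[α=δ], [β], [γ]}: π^{-1}(V) = {α, β, γ, δ} ∈ τ ✓.
  V = {[ε]}: π^{-1}(V) = {ε} ∈ τ ✓.
  V = {[α=δ], [ε]}: π^{-1}(V) = {α, δ, ε} ∈ τ ✓.
  V = {[β], [ε]}: π^{-1}(V) = {β, ε} ∉ τ ✗.
  V = {[α=δ], [β], [ε]}: π^{-1}(V) = {α, β, δ, ε} ∈ τ ✓.
  V = {[γ], [ε]}: π^{-1}(V) = {γ, ε} ∉ τ ✗.
  V = {[α=δ], [γ], [ε]}: π^{-1}(V) = {α, γ, δ, ε} ∉ τ ✗.
  V = {[β], [γ], [ε]}: π^{-1}(V) = {β, γ, ε} ∉ τ ✗.
  V = {[α=δ], [β], [γ], [ε]}: π^{-1}(V) = {α, β, γ, δ, ε} ∈ τ ✓.
Open sets in the quotient: τ_Q = {{}, {[α=δ]}, {[α=δ], [β]}, {[α=δ], [β], [γ]}, {[ε]}, {[α=δ], [ε]}, {[α=δ], [β], [ε]}, {[α=δ], [β], [γ], [ε]}} (8 elements).


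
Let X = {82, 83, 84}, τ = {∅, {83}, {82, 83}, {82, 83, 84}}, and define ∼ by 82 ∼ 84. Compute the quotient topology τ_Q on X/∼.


X/∼ = {[82=84], [83]}; |τ_Q| = 3.

Equivalence classes: [82=84], [83].
Quotient map π: X → X/∼ sends 82 ↦ [82=84], 83 ↦ [83], 84 ↦ [82=84].
For each subset V ⊆ X/∼, compute π^{-1}(V) ⊆ X and check whether π^{-1}(V) ∈ τ. V is open in τ_Q iff π^{-1}(V) ∈ τ.
  V = {}: π^{-1}(V) = ∅ ∈ τ ✓.
  V = {[82=84]}: π^{-1}(V) = {82, 84} ∉ τ ✗.
  V = {[83]}: π^{-1}(V) = {83} ∈ τ ✓.
  V = {[82=84], [83]}: π^{-1}(V) = {82, 83, 84} ∈ τ ✓.
Open sets in the quotient: τ_Q = {{}, {[83]}, {[82=84], [83]}} (3 elements).


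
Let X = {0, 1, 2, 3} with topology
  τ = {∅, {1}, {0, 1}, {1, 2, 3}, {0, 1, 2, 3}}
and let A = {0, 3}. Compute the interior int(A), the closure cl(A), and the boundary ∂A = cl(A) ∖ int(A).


int(A) = ∅, cl(A) = {0, 2, 3}, ∂A = {0, 2, 3}.

Closed sets in (X, τ) are complements of opens:
  closed(X, τ) = {∅, {0}, {2, 3}, {0, 2, 3}, {0, 1, 2, 3}}.
int(A) = ⋃ {U ∈ τ : U ⊆ A}. Opens contained in A: ∅.
Taking the union of these: int(A) = ∅.
cl(A) = ⋂ {C closed : A ⊆ C}. Closed sets containing A: {0, 2, 3}, {0, 1, 2, 3}.
Intersecting these: cl(A) = {0, 2, 3}.
∂A = cl(A) ∖ int(A) = {0, 2, 3} ∖ ∅ = {0, 2, 3}.


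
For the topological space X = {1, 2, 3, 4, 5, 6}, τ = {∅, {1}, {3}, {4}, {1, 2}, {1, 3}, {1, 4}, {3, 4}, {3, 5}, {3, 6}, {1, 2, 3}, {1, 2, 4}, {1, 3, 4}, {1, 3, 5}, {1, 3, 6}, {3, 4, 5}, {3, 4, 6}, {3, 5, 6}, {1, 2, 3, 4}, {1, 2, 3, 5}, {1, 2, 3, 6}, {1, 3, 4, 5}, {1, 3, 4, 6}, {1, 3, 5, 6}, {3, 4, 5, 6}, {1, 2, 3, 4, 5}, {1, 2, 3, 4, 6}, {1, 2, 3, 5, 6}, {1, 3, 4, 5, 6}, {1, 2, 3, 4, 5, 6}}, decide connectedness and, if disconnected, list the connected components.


(X, τ) is disconnected; components = [{4}, {1, 2}, {3, 5, 6}].

Find clopen sets (U ∈ τ with X ∖ U ∈ τ):
  U = ∅, X ∖ U = {1, 2, 3, 4, 5, 6} — both open, so U is clopen.
  U = {4}, X ∖ U = {1, 2, 3, 5, 6} — both open, so U is clopen.
  U = {1, 2}, X ∖ U = {3, 4, 5, 6} — both open, so U is clopen.
  U = {1, 2, 4}, X ∖ U = {3, 5, 6} — both open, so U is clopen.
  U = {3, 5, 6}, X ∖ U = {1, 2, 4} — both open, so U is clopen.
  U = {3, 4, 5, 6}, X ∖ U = {1, 2} — both open, so U is clopen.
  U = {1, 2, 3, 5, 6}, X ∖ U = {4} — both open, so U is clopen.
  U = {1, 2, 3, 4, 5, 6}, X ∖ U = ∅ — both open, so U is clopen.
Nontrivial clopen(s) exist: e.g. {3, 4, 5, 6}. So (X, τ) is disconnected.
Compute connected components by grouping points that agree on all clopens:
  component: {4}
  component: {1, 2}
  component: {3, 5, 6}


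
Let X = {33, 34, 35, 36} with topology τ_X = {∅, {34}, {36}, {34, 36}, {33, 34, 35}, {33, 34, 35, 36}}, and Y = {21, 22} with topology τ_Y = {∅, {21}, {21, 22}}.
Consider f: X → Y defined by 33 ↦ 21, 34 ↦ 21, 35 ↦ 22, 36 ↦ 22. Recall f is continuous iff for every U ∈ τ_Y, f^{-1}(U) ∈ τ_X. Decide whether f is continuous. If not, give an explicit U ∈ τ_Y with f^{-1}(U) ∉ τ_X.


f is NOT continuous.

Compute f^{-1}(U) for each U ∈ τ_Y:
  U = ∅: f^{-1}(U) = ∅ ∈ τ_X ✓.
  U = {21}: f^{-1}(U) = {33, 34} ∉ τ_X ✗.
  U = {21, 22}: f^{-1}(U) = {33, 34, 35, 36} ∈ τ_X ✓.
Found U = {21} with f^{-1}(U) = {33, 34} not in τ_X. Therefore f is NOT continuous.


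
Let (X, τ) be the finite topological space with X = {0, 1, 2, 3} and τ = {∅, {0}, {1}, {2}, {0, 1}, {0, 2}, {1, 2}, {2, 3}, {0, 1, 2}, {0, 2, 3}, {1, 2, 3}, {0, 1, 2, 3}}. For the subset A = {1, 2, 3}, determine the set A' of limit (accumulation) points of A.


A' = {3}

For each x ∈ X, list the open sets U ∈ τ with x ∈ U, then check whether U ∩ (A ∖ {x}) ≠ ∅ for every such U.
  x = 0: open {0} ∋ x has {0} ∩ (A ∖ {0}) = ∅, so x is NOT a limit point.
  x = 1: open {1} ∋ x has {1} ∩ (A ∖ {1}) = ∅, so x is NOT a limit point.
  x = 2: open {2} ∋ x has {2} ∩ (A ∖ {2}) = ∅, so x is NOT a limit point.
  x = 3: opens ∋ x are {2, 3}, {0, 2, 3}, {1, 2, 3}, {0, 1, 2, 3}; each meets A ∖ {3}, so x IS a limit point.
Collecting: A' = {3}.


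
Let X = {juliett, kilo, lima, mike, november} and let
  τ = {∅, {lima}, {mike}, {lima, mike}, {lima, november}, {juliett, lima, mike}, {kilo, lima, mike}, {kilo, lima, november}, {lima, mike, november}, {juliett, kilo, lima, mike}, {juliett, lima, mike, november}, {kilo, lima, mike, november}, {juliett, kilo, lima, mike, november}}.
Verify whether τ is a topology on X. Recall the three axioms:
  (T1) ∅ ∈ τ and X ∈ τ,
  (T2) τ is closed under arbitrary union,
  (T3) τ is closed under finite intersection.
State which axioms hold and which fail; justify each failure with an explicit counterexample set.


τ is NOT a topology on X.

Axiom (T1): ∅ ∈ τ? Yes; X ∈ τ? Yes.
Axiom (T2/T3): check pairwise unions and intersections of members of τ.
Counterexample for (T3): {kilo, lima, mike} ∩ {kilo, lima, november} = {kilo, lima} ∉ τ. Therefore τ is NOT a topology.


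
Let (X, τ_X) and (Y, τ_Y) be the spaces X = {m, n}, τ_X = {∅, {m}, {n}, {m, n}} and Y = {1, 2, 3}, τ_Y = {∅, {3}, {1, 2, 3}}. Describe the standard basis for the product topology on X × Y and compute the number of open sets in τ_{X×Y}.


Basis B = {∅ × ∅, {m} × {3}, {n} × {3}, {m, n} × {3}, {m} × {1, 2, 3}, {n} × {1, 2, 3}, {m, n} × {1, 2, 3}}; |τ_{X×Y}| = 9.

Enumerate products U × V with U ∈ τ_X, V ∈ τ_Y (deduplicated):
  ∅ × ∅ = {} (∅)
  {m} × {3} = {(m,3)}
  {n} × {3} = {(n,3)}
  {m, n} × {3} = {(m,3), (n,3)}
  {m} × {1, 2, 3} = {(m,1), (m,2), (m,3)}
  {n} × {1, 2, 3} = {(n,1), (n,2), (n,3)}
  {m, n} × {1, 2, 3} = {(m,1), (m,2), (m,3), (n,1), (n,2), (n,3)}
These 7 distinct sets form the basis B.
Close under arbitrary unions to get τ_{X×Y}; counting gives |τ_{X×Y}| = 9.


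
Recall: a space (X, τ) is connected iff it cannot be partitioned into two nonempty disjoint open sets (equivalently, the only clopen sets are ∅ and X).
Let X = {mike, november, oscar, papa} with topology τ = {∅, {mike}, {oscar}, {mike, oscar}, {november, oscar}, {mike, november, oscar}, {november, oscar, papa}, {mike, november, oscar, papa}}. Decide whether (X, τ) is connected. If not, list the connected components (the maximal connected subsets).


(X, τ) is disconnected; components = [{mike}, {november, oscar, papa}].

Find clopen sets (U ∈ τ with X ∖ U ∈ τ):
  U = ∅, X ∖ U = {mike, november, oscar, papa} — both open, so U is clopen.
  U = {mike}, X ∖ U = {november, oscar, papa} — both open, so U is clopen.
  U = {november, oscar, papa}, X ∖ U = {mike} — both open, so U is clopen.
  U = {mike, november, oscar, papa}, X ∖ U = ∅ — both open, so U is clopen.
Nontrivial clopen(s) exist: e.g. {mike}. So (X, τ) is disconnected.
Compute connected components by grouping points that agree on all clopens:
  component: {mike}
  component: {november, oscar, papa}


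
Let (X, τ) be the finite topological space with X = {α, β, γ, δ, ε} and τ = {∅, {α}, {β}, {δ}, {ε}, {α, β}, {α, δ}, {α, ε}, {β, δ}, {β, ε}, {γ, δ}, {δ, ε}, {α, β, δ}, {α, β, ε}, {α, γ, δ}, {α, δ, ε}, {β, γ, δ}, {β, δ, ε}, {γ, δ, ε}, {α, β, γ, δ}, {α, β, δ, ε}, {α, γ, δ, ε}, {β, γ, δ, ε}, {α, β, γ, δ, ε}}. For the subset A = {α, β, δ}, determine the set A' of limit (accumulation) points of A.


A' = {γ}

For each x ∈ X, list the open sets U ∈ τ with x ∈ U, then check whether U ∩ (A ∖ {x}) ≠ ∅ for every such U.
  x = α: open {α} ∋ x has {α} ∩ (A ∖ {α}) = ∅, so x is NOT a limit point.
  x = β: open {β} ∋ x has {β} ∩ (A ∖ {β}) = ∅, so x is NOT a limit point.
  x = γ: opens ∋ x are {γ, δ}, {α, γ, δ}, {β, γ, δ}, {γ, δ, ε}, {α, β, γ, δ}, {α, γ, δ, ε}, {β, γ, δ, ε}, {α, β, γ, δ, ε}; each meets A ∖ {γ}, so x IS a limit point.
  x = δ: open {δ} ∋ x has {δ} ∩ (A ∖ {δ}) = ∅, so x is NOT a limit point.
  x = ε: open {ε} ∋ x has {ε} ∩ (A ∖ {ε}) = ∅, so x is NOT a limit point.
Collecting: A' = {γ}.


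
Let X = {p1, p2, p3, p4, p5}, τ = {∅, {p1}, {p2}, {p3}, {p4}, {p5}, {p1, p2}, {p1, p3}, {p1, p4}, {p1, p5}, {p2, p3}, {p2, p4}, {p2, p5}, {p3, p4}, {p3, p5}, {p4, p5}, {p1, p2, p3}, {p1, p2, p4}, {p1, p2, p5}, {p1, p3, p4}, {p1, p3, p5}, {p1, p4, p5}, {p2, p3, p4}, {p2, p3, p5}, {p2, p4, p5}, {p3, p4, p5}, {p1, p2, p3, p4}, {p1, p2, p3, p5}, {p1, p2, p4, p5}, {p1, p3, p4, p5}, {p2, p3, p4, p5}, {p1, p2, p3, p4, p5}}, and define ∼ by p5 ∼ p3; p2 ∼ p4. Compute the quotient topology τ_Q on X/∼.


X/∼ = {[p1], [p2=p4], [p3=p5]}; |τ_Q| = 8.

Equivalence classes: [p1], [p2=p4], [p3=p5].
Quotient map π: X → X/∼ sends p1 ↦ [p1], p2 ↦ [p2=p4], p3 ↦ [p3=p5], p4 ↦ [p2=p4], p5 ↦ [p3=p5].
For each subset V ⊆ X/∼, compute π^{-1}(V) ⊆ X and check whether π^{-1}(V) ∈ τ. V is open in τ_Q iff π^{-1}(V) ∈ τ.
  V = {}: π^{-1}(V) = ∅ ∈ τ ✓.
  V = {[p1]}: π^{-1}(V) = {p1} ∈ τ ✓.
  V = {[p2=p4]}: π^{-1}(V) = {p2, p4} ∈ τ ✓.
  V = {[p1], [p2=p4]}: π^{-1}(V) = {p1, p2, p4} ∈ τ ✓.
  V = {[p3=p5]}: π^{-1}(V) = {p3, p5} ∈ τ ✓.
  V = {[p1], [p3=p5]}: π^{-1}(V) = {p1, p3, p5} ∈ τ ✓.
  V = {[p2=p4], [p3=p5]}: π^{-1}(V) = {p2, p3, p4, p5} ∈ τ ✓.
  V = {[p1], [p2=p4], [p3=p5]}: π^{-1}(V) = {p1, p2, p3, p4, p5} ∈ τ ✓.
Open sets in the quotient: τ_Q = {{}, {[p1]}, {[p2=p4]}, {[p1], [p2=p4]}, {[p3=p5]}, {[p1], [p3=p5]}, {[p2=p4], [p3=p5]}, {[p1], [p2=p4], [p3=p5]}} (8 elements).


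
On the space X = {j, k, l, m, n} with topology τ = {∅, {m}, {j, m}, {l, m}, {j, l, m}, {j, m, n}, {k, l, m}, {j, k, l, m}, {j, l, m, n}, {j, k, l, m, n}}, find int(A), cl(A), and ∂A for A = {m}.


int(A) = {m}, cl(A) = {j, k, l, m, n}, ∂A = {j, k, l, n}.

Closed sets in (X, τ) are complements of opens:
  closed(X, τ) = {∅, {k}, {n}, {j, n}, {k, l}, {k, n}, {j, k, n}, {k, l, n}, {j, k, l, n}, {j, k, l, m, n}}.
int(A) = ⋃ {U ∈ τ : U ⊆ A}. Opens contained in A: ∅, {m}.
Taking the union of these: int(A) = {m}.
cl(A) = ⋂ {C closed : A ⊆ C}. Closed sets containing A: {j, k, l, m, n}.
Intersecting these: cl(A) = {j, k, l, m, n}.
∂A = cl(A) ∖ int(A) = {j, k, l, m, n} ∖ {m} = {j, k, l, n}.


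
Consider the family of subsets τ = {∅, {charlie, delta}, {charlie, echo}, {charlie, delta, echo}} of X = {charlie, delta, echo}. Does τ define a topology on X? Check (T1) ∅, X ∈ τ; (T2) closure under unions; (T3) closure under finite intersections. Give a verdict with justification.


τ is NOT a topology on X.

Axiom (T1): ∅ ∈ τ? Yes; X ∈ τ? Yes.
Axiom (T2/T3): check pairwise unions and intersections of members of τ.
Counterexample for (T3): {charlie, delta} ∩ {charlie, echo} = {charlie} ∉ τ. Therefore τ is NOT a topology.


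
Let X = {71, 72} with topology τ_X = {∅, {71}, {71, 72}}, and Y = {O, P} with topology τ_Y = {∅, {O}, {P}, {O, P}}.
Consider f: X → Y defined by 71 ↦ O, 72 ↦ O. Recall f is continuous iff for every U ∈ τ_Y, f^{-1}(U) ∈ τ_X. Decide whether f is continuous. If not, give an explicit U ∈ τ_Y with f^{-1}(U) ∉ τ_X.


f IS continuous.

Compute f^{-1}(U) for each U ∈ τ_Y:
  U = ∅: f^{-1}(U) = ∅ ∈ τ_X ✓.
  U = {O}: f^{-1}(U) = {71, 72} ∈ τ_X ✓.
  U = {P}: f^{-1}(U) = ∅ ∈ τ_X ✓.
  U = {O, P}: f^{-1}(U) = {71, 72} ∈ τ_X ✓.
Every preimage lies in τ_X, so f IS continuous.


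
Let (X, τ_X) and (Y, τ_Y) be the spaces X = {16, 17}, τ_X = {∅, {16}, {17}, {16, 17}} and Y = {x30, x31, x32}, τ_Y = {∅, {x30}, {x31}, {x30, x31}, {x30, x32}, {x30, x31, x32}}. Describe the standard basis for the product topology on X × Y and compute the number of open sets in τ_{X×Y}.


Basis B = {∅ × ∅, {16} × {x30}, {16} × {x31}, {17} × {x30}, {17} × {x31}, {16} × {x30, x31}, {16} × {x30, x32}, {16, 17} × {x30}, {16, 17} × {x31}, {17} × {x30, x31}, {17} × {x30, x32}, {16} × {x30, x31, x32}, {17} × {x30, x31, x32}, {16, 17} × {x30, x31}, {16, 17} × {x30, x32}, {16, 17} × {x30, x31, x32}}; |τ_{X×Y}| = 36.

Enumerate products U × V with U ∈ τ_X, V ∈ τ_Y (deduplicated):
  ∅ × ∅ = {} (∅)
  {16} × {x30} = {(16,x30)}
  {16} × {x31} = {(16,x31)}
  {17} × {x30} = {(17,x30)}
  {17} × {x31} = {(17,x31)}
  {16} × {x30, x31} = {(16,x30), (16,x31)}
  {16} × {x30, x32} = {(16,x30), (16,x32)}
  {16, 17} × {x30} = {(16,x30), (17,x30)}
  {16, 17} × {x31} = {(16,x31), (17,x31)}
  {17} × {x30, x31} = {(17,x30), (17,x31)}
  {17} × {x30, x32} = {(17,x30), (17,x32)}
  {16} × {x30, x31, x32} = {(16,x30), (16,x31), (16,x32)}
  {17} × {x30, x31, x32} = {(17,x30), (17,x31), (17,x32)}
  {16, 17} × {x30, x31} = {(16,x30), (16,x31), (17,x30), (17,x31)}
  {16, 17} × {x30, x32} = {(16,x30), (16,x32), (17,x30), (17,x32)}
  {16, 17} × {x30, x31, x32} = {(16,x30), (16,x31), (16,x32), (17,x30), (17,x31), (17,x32)}
These 16 distinct sets form the basis B.
Close under arbitrary unions to get τ_{X×Y}; counting gives |τ_{X×Y}| = 36.


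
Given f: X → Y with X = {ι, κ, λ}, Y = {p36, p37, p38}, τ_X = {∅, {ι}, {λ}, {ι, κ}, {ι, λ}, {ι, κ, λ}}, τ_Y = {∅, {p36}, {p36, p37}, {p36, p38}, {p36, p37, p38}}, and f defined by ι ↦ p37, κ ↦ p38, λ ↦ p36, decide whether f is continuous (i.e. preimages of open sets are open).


f is NOT continuous.

Compute f^{-1}(U) for each U ∈ τ_Y:
  U = ∅: f^{-1}(U) = ∅ ∈ τ_X ✓.
  U = {p36}: f^{-1}(U) = {λ} ∈ τ_X ✓.
  U = {p36, p37}: f^{-1}(U) = {ι, λ} ∈ τ_X ✓.
  U = {p36, p38}: f^{-1}(U) = {κ, λ} ∉ τ_X ✗.
  U = {p36, p37, p38}: f^{-1}(U) = {ι, κ, λ} ∈ τ_X ✓.
Found U = {p36, p38} with f^{-1}(U) = {κ, λ} not in τ_X. Therefore f is NOT continuous.


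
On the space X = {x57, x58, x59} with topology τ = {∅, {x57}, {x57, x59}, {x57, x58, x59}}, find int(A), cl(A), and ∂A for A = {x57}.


int(A) = {x57}, cl(A) = {x57, x58, x59}, ∂A = {x58, x59}.

Closed sets in (X, τ) are complements of opens:
  closed(X, τ) = {∅, {x58}, {x58, x59}, {x57, x58, x59}}.
int(A) = ⋃ {U ∈ τ : U ⊆ A}. Opens contained in A: ∅, {x57}.
Taking the union of these: int(A) = {x57}.
cl(A) = ⋂ {C closed : A ⊆ C}. Closed sets containing A: {x57, x58, x59}.
Intersecting these: cl(A) = {x57, x58, x59}.
∂A = cl(A) ∖ int(A) = {x57, x58, x59} ∖ {x57} = {x58, x59}.


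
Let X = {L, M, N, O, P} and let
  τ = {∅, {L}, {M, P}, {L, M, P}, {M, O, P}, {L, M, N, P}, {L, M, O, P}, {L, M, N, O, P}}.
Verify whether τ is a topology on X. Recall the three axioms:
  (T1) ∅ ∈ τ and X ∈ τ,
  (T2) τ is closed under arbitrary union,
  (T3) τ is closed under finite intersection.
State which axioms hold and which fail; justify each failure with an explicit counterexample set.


τ IS a topology on X.

Axiom (T1): ∅ ∈ τ? Yes; X ∈ τ? Yes.
Axiom (T2/T3): check pairwise unions and intersections of members of τ.
All pairwise intersections and unions checked — each lies in τ. Therefore τ satisfies (T1), (T2), (T3): it IS a topology on X.


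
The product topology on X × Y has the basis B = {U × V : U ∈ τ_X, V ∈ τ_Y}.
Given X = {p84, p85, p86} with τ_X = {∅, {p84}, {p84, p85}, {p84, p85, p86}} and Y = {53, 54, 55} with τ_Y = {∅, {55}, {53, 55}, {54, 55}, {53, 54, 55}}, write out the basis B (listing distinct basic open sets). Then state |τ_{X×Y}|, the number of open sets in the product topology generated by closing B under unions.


Basis B = {∅ × ∅, {p84} × {55}, {p84} × {53, 55}, {p84} × {54, 55}, {p84, p85} × {55}, {p84} × {53, 54, 55}, {p84, p85, p86} × {55}, {p84, p85} × {53, 55}, {p84, p85} × {54, 55}, {p84, p85} × {53, 54, 55}, {p84, p85, p86} × {53, 55}, {p84, p85, p86} × {54, 55}, {p84, p85, p86} × {53, 54, 55}}; |τ_{X×Y}| = 30.

Enumerate products U × V with U ∈ τ_X, V ∈ τ_Y (deduplicated):
  ∅ × ∅ = {} (∅)
  {p84} × {55} = {(p84,55)}
  {p84} × {53, 55} = {(p84,53), (p84,55)}
  {p84} × {54, 55} = {(p84,54), (p84,55)}
  {p84, p85} × {55} = {(p84,55), (p85,55)}
  {p84} × {53, 54, 55} = {(p84,53), (p84,54), (p84,55)}
  {p84, p85, p86} × {55} = {(p84,55), (p85,55), (p86,55)}
  {p84, p85} × {53, 55} = {(p84,53), (p84,55), (p85,53), (p85,55)}
  {p84, p85} × {54, 55} = {(p84,54), (p84,55), (p85,54), (p85,55)}
  {p84, p85} × {53, 54, 55} = {(p84,53), (p84,54), (p84,55), (p85,53), (p85,54), (p85,55)}
  {p84, p85, p86} × {53, 55} = {(p84,53), (p84,55), (p85,53), (p85,55), (p86,53), (p86,55)}
  {p84, p85, p86} × {54, 55} = {(p84,54), (p84,55), (p85,54), (p85,55), (p86,54), (p86,55)}
  {p84, p85, p86} × {53, 54, 55} = {(p84,53), (p84,54), (p84,55), (p85,53), (p85,54), (p85,55), (p86,53), (p86,54), (p86,55)}
These 13 distinct sets form the basis B.
Close under arbitrary unions to get τ_{X×Y}; counting gives |τ_{X×Y}| = 30.


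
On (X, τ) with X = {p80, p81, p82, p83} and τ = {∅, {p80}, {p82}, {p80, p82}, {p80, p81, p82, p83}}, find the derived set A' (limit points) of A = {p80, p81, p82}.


A' = {p81, p83}

For each x ∈ X, list the open sets U ∈ τ with x ∈ U, then check whether U ∩ (A ∖ {x}) ≠ ∅ for every such U.
  x = p80: open {p80} ∋ x has {p80} ∩ (A ∖ {p80}) = ∅, so x is NOT a limit point.
  x = p81: opens ∋ x are {p80, p81, p82, p83}; each meets A ∖ {p81}, so x IS a limit point.
  x = p82: open {p82} ∋ x has {p82} ∩ (A ∖ {p82}) = ∅, so x is NOT a limit point.
  x = p83: opens ∋ x are {p80, p81, p82, p83}; each meets A ∖ {p83}, so x IS a limit point.
Collecting: A' = {p81, p83}.


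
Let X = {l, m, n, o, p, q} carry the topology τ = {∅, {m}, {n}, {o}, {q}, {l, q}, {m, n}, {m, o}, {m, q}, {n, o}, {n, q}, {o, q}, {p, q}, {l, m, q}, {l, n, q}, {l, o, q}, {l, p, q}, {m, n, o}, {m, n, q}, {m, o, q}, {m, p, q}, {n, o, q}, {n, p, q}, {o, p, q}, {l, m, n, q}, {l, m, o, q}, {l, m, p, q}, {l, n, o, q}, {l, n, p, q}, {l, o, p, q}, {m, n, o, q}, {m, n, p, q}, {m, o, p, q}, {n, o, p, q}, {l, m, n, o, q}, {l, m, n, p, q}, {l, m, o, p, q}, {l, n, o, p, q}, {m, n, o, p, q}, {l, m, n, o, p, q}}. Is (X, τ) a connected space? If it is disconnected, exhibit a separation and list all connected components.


(X, τ) is disconnected; components = [{m}, {n}, {o}, {l, p, q}].

Find clopen sets (U ∈ τ with X ∖ U ∈ τ):
  U = ∅, X ∖ U = {l, m, n, o, p, q} — both open, so U is clopen.
  U = {m}, X ∖ U = {l, n, o, p, q} — both open, so U is clopen.
  U = {n}, X ∖ U = {l, m, o, p, q} — both open, so U is clopen.
  U = {o}, X ∖ U = {l, m, n, p, q} — both open, so U is clopen.
  U = {m, n}, X ∖ U = {l, o, p, q} — both open, so U is clopen.
  U = {m, o}, X ∖ U = {l, n, p, q} — both open, so U is clopen.
  U = {n, o}, X ∖ U = {l, m, p, q} — both open, so U is clopen.
  U = {l, p, q}, X ∖ U = {m, n, o} — both open, so U is clopen.
  U = {m, n, o}, X ∖ U = {l, p, q} — both open, so U is clopen.
  U = {l, m, p, q}, X ∖ U = {n, o} — both open, so U is clopen.
  U = {l, n, p, q}, X ∖ U = {m, o} — both open, so U is clopen.
  U = {l, o, p, q}, X ∖ U = {m, n} — both open, so U is clopen.
  U = {l, m, n, p, q}, X ∖ U = {o} — both open, so U is clopen.
  U = {l, m, o, p, q}, X ∖ U = {n} — both open, so U is clopen.
  U = {l, n, o, p, q}, X ∖ U = {m} — both open, so U is clopen.
  U = {l, m, n, o, p, q}, X ∖ U = ∅ — both open, so U is clopen.
Nontrivial clopen(s) exist: e.g. {l, m, n, p, q}. So (X, τ) is disconnected.
Compute connected components by grouping points that agree on all clopens:
  component: {m}
  component: {n}
  component: {o}
  component: {l, p, q}
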